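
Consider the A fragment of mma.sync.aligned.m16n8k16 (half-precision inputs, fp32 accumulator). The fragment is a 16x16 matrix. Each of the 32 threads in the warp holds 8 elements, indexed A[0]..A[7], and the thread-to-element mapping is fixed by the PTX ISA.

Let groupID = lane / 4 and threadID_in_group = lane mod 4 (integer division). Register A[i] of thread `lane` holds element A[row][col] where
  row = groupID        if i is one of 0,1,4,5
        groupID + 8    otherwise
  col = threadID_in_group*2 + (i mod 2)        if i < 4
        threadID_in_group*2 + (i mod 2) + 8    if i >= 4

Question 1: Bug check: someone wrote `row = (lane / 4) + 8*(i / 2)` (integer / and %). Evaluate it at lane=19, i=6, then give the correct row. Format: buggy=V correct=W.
buggy=28 correct=12

`(lane / 4) + 8*(i / 2)`[19,6]→28
L=19→G=19>>2=4, T=19&3=3
[6]→row 4+8=12  col 3·2+0+8=14
row: 28 vs 12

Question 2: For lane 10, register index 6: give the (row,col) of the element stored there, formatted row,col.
lane 10: gid=2 (10/4), tid=2 (10%4)
i=6: r=2+8=10, c=2*2+0+8=12

10,12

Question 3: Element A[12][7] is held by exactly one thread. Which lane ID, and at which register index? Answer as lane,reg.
19,3

r=12->g=4,rb=1  c=7->cb=0,t=3,b0=1
L=4*4+3=19  i=0*4+1*2+1=3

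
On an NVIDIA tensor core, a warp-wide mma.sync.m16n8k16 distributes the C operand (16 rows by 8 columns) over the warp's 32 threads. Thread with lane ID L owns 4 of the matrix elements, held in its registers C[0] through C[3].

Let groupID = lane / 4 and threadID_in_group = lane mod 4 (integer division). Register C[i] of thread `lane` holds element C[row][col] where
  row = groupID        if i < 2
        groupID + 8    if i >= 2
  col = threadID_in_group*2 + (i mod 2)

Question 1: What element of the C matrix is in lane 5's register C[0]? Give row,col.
1,2

5: grp=1,tig=1
[0] (1+0,1*2+0) = (1,2)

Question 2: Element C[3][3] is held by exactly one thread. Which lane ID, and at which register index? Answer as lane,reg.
13,1

r=3→G=3,rhi=0  c=3→T=1,p=1
L=3*4+1=13  i=0*2+1=1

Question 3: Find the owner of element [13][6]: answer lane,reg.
23,2

r=13⇒gr=5,Rb=1  c=6⇒th=3,odd=0
L=5*4+3=23  i=1*2+0=2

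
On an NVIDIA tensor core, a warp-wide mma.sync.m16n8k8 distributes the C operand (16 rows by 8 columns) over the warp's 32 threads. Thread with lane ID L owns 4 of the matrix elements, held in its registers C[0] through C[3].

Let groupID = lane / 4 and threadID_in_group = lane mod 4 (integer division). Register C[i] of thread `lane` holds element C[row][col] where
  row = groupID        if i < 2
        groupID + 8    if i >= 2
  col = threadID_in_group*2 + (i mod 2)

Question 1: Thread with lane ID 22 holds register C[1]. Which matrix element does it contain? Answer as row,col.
lane 22: g=5 (22/4), t=2 (22%4)
i=1: r=5+0=5, c=2*2+1=5

5,5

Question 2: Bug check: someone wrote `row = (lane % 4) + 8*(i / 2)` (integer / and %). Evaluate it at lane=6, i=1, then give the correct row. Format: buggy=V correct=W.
`(lane % 4) + 8*(i / 2)`[6,1]→2
lane 6: G=1 (6/4), T=2 (6%4)
i=1: r=1+0=1, c=2*2+1=5
row: 2 vs 1

buggy=2 correct=1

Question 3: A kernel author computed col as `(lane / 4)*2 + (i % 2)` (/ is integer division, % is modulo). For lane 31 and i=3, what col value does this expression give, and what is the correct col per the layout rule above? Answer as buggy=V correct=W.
`(lane / 4)*2 + (i % 2)`[31,3]→15
lane 31: G=7 (31/4), T=3 (31%4)
i=3: r=7+8=15, c=3*2+1=7
col: 15 vs 7

buggy=15 correct=7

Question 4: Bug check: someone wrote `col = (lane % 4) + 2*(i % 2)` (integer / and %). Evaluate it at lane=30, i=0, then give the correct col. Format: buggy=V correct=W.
`(lane % 4) + 2*(i % 2)`[30,0]->2
lane 30->30/4=7, 30 mod 4=2
i=0  r:7+0->7  c:2·2+0->4
col: 2 vs 4

buggy=2 correct=4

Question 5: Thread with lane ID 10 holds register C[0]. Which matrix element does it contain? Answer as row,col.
2,4

L=10->g=10>>2=2, t=10&3=2
[0]->row 2+0=2  col 2·2+0=4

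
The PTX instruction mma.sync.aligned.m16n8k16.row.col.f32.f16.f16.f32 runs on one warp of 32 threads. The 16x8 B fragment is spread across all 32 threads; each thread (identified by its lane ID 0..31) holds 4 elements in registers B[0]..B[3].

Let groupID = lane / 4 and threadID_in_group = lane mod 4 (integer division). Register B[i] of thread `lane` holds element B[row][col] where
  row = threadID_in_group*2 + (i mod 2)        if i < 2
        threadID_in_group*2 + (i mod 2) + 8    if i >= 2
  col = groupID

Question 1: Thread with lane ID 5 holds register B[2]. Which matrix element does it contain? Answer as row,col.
5: G=1,T=1
[2] (1*2+0+8,1) = (10,1)

10,1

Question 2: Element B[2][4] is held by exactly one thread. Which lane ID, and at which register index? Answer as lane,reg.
c: 4->gid=4  r: 2->r8=0,tid=1,i&1=0
L=4*4+1=17  i=0*2+0=0

17,0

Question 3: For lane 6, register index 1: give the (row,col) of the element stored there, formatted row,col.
5,1

lane 6: gid=1 (6/4), tid=2 (6%4)
i=1: r=2*2+1+0=5, c=gid=1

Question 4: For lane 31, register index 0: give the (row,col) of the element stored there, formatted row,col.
lane 31: grp=7 (31/4), tig=3 (31%4)
i=0: r=3*2+0+0=6, c=grp=7

6,7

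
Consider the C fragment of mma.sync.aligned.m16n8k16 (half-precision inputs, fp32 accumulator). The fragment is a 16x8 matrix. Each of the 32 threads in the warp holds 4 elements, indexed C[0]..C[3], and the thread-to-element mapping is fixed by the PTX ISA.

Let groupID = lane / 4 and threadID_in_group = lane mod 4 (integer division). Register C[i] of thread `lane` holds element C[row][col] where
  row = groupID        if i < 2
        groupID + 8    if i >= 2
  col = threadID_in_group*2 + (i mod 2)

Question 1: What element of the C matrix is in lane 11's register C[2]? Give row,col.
10,6

lane 11⇒11/4=2, 11 mod 4=3
i=2  r:2+8⇒10  c:2·3+0⇒6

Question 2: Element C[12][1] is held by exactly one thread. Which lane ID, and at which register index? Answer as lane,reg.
16,3

r=12->g=4,rb=1  c=1->t=0,b0=1
L=4*4+0=16  i=1*2+1=3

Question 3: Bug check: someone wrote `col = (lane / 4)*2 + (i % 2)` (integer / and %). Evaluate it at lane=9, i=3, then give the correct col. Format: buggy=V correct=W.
`(lane / 4)*2 + (i % 2)`[9,3]→5
lane 9: G=2 (9/4), T=1 (9%4)
i=3: r=2+8=10, c=1*2+1=3
col: 5 vs 3

buggy=5 correct=3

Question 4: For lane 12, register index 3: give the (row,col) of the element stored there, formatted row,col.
lane 12: gr=3 (12/4), th=0 (12%4)
i=3: r=3+8=11, c=0*2+1=1

11,1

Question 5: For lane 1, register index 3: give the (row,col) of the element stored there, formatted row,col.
8,3

L=1⇒gr=1>>2=0, th=1&3=1
[3]⇒row 0+8=8  col 1·2+1=3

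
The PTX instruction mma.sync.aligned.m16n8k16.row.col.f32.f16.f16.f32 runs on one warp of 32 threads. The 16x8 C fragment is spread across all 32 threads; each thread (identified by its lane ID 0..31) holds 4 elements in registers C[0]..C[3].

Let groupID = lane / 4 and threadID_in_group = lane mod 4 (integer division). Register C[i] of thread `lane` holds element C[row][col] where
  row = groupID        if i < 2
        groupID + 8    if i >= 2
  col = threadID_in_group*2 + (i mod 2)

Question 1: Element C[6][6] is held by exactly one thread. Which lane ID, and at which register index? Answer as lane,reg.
r: 6->gid=6,r8=0  c: 6->tid=3,i&1=0
L=6*4+3=27  i=0*2+0=0

27,0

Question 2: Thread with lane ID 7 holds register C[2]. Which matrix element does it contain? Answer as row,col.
7: gr=1,th=3
[2] (1+8,3*2+0) = (9,6)

9,6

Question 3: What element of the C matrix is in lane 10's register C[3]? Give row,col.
lane 10: g=2 (10/4), t=2 (10%4)
i=3: r=2+8=10, c=2*2+1=5

10,5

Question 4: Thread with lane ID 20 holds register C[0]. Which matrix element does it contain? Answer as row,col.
lane 20->20/4=5, 20 mod 4=0
i=0  r:5+0->5  c:2·0+0->0

5,0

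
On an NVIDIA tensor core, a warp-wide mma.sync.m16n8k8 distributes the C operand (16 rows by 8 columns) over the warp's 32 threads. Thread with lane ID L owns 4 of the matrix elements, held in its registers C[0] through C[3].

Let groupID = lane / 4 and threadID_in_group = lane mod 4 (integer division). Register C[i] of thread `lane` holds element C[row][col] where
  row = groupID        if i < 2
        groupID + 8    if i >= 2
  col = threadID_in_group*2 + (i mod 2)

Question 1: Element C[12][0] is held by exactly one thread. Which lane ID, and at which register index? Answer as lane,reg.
r:12=>grp=4,rB=1  c:0=>tig=0,lo=0
L=4*4+0=16  i=1*2+0=2

16,2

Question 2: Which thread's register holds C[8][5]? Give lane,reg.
r=8→G=0,rhi=1  c=5→T=2,p=1
L=0*4+2=2  i=1*2+1=3

2,3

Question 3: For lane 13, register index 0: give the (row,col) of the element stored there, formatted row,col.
3,2

lane 13: G=3 (13/4), T=1 (13%4)
i=0: r=3+0=3, c=1*2+0=2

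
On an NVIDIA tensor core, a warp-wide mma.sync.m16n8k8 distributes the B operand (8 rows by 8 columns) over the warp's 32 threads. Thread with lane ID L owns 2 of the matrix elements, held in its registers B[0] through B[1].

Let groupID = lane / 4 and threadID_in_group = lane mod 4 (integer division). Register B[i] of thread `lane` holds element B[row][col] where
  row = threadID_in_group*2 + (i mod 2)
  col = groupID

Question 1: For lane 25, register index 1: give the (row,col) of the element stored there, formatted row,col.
3,6

lane 25→25/4=6, 25 mod 4=1
i=1  r:2·1+1→3  c:6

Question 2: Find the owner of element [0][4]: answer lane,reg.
c=4⇒gr=4  r=0⇒th=0,odd=0
L=4*4+0=16  i=0=0

16,0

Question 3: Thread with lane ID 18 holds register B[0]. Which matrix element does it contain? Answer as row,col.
lane 18: gid=4 (18/4), tid=2 (18%4)
i=0: r=2*2+0=4, c=gid=4

4,4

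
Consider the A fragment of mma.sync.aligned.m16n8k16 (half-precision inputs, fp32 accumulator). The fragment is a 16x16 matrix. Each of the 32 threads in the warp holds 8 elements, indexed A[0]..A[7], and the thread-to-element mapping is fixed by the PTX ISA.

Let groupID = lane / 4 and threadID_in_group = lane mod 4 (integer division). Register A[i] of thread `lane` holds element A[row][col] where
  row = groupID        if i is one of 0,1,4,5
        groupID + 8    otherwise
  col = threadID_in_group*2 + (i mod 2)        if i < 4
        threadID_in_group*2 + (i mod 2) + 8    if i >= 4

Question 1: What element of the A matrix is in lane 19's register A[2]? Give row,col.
L=19⇒gr=19>>2=4, th=19&3=3
[2]⇒row 4+8=12  col 3·2+0+0=6

12,6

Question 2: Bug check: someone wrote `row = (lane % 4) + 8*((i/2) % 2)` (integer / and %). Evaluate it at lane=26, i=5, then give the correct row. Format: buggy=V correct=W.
buggy=2 correct=6

`(lane % 4) + 8*((i/2) % 2)`[26,5]=>2
L=26=>grp=26>>2=6, tig=26&3=2
[5]=>row 6+0=6  col 2·2+1+8=13
row: 2 vs 6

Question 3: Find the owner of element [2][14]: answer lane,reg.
r:2=>grp=2,rB=0  c:14=>cB=1,tig=3,lo=0
L=2*4+3=11  i=1*4+0*2+0=4

11,4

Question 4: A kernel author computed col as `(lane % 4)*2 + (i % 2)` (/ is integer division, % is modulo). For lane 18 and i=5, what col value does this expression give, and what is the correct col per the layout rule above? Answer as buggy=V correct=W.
`(lane % 4)*2 + (i % 2)`[18,5]⇒5
L=18⇒gr=18>>2=4, th=18&3=2
[5]⇒row 4+0=4  col 2·2+1+8=13
col: 5 vs 13

buggy=5 correct=13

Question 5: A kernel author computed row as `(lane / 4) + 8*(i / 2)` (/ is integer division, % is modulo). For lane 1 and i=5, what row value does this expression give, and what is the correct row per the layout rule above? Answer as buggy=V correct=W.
buggy=16 correct=0

`(lane / 4) + 8*(i / 2)`[1,5]->16
L=1->gid=1>>2=0, tid=1&3=1
[5]->row 0+0=0  col 1·2+1+8=11
row: 16 vs 0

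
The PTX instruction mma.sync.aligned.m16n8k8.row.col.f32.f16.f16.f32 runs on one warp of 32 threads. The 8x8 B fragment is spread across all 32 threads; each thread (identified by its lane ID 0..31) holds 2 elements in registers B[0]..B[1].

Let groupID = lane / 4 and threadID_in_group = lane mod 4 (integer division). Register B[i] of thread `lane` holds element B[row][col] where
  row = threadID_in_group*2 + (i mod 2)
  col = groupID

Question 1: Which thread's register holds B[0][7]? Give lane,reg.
28,0

c=7→G=7  r=0→T=0,p=0
L=7*4+0=28  i=0=0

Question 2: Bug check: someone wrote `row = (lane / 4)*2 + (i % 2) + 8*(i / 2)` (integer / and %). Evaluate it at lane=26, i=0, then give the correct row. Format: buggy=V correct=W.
buggy=12 correct=4

`(lane / 4)*2 + (i % 2) + 8*(i / 2)`[26,0]=>12
lane 26: grp=6 (26/4), tig=2 (26%4)
i=0: r=2*2+0=4, c=grp=6
row: 12 vs 4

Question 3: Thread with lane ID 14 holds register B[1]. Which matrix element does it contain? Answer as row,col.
14: G=3,T=2
[1] (2*2+1,3) = (5,3)

5,3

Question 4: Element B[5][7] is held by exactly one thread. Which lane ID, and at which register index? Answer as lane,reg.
30,1

c=7⇒gr=7  r=5⇒th=2,odd=1
L=7*4+2=30  i=1=1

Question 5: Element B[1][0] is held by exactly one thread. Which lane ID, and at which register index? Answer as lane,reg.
0,1

c:0=>grp=0  r:1=>tig=0,lo=1
L=0*4+0=0  i=1=1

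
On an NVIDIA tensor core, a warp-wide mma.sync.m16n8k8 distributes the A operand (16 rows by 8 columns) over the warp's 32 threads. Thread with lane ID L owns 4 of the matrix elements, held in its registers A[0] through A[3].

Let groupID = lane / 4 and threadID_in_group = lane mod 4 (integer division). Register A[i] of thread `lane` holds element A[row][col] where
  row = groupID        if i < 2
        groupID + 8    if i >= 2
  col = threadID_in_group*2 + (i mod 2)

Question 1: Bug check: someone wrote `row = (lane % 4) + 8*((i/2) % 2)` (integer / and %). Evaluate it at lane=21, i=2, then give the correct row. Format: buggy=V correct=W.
buggy=9 correct=13

`(lane % 4) + 8*((i/2) % 2)`[21,2]⇒9
L=21⇒gr=21>>2=5, th=21&3=1
[2]⇒row 5+8=13  col 1·2+0=2
row: 9 vs 13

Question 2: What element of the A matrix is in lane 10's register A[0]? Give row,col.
2,4

L=10⇒gr=10>>2=2, th=10&3=2
[0]⇒row 2+0=2  col 2·2+0=4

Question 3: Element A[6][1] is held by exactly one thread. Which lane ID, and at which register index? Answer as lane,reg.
24,1

r:6=>grp=6,rB=0  c:1=>tig=0,lo=1
L=6*4+0=24  i=0*2+1=1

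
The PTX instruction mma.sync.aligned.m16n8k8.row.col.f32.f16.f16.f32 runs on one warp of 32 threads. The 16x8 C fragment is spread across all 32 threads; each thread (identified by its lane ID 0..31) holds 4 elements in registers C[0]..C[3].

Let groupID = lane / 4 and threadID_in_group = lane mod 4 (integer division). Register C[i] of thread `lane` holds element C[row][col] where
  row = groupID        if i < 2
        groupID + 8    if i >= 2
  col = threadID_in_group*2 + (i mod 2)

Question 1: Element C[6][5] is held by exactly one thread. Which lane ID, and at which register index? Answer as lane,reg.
r:6=>grp=6,rB=0  c:5=>tig=2,lo=1
L=6*4+2=26  i=0*2+1=1

26,1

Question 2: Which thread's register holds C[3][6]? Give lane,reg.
15,0

r: 3->gid=3,r8=0  c: 6->tid=3,i&1=0
L=3*4+3=15  i=0*2+0=0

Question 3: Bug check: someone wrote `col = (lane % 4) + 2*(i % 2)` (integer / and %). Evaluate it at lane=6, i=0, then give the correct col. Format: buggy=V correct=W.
buggy=2 correct=4

`(lane % 4) + 2*(i % 2)`[6,0]->2
lane 6: gid=1 (6/4), tid=2 (6%4)
i=0: r=1+0=1, c=2*2+0=4
col: 2 vs 4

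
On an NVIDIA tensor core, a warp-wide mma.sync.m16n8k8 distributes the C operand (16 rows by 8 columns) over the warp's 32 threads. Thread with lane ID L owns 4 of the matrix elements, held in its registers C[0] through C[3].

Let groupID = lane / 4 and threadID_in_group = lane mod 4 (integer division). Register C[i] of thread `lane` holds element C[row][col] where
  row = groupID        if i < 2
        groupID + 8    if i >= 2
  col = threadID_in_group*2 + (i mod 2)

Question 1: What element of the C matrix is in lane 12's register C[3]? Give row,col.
12: grp=3,tig=0
[3] (3+8,0*2+1) = (11,1)

11,1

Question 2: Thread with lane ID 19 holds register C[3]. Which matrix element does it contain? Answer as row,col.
12,7

19: G=4,T=3
[3] (4+8,3*2+1) = (12,7)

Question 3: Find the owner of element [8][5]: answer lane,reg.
r:8=>grp=0,rB=1  c:5=>tig=2,lo=1
L=0*4+2=2  i=1*2+1=3

2,3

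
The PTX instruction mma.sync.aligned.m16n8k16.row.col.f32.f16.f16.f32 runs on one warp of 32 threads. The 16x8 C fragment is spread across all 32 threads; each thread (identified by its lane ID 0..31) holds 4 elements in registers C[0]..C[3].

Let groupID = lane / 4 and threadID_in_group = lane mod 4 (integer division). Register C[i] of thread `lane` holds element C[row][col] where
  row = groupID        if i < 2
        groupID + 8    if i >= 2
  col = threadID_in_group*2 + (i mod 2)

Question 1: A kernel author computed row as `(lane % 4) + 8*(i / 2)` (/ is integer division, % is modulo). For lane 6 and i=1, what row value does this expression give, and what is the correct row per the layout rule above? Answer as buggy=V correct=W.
buggy=2 correct=1

`(lane % 4) + 8*(i / 2)`[6,1]=>2
lane 6=>6/4=1, 6 mod 4=2
i=1  r:1+0=>1  c:2·2+1=>5
row: 2 vs 1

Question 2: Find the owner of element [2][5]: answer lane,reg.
r=2→G=2,rhi=0  c=5→T=2,p=1
L=2*4+2=10  i=0*2+1=1

10,1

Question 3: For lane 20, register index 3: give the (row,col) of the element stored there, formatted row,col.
lane 20->20/4=5, 20 mod 4=0
i=3  r:5+8->13  c:2·0+1->1

13,1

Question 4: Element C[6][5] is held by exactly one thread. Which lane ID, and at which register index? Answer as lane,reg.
r: 6->gid=6,r8=0  c: 5->tid=2,i&1=1
L=6*4+2=26  i=0*2+1=1

26,1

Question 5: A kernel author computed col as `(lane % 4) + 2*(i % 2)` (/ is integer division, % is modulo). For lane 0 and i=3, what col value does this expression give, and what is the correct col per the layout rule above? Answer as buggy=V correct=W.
buggy=2 correct=1

`(lane % 4) + 2*(i % 2)`[0,3]->2
L=0->gid=0>>2=0, tid=0&3=0
[3]->row 0+8=8  col 0·2+1=1
col: 2 vs 1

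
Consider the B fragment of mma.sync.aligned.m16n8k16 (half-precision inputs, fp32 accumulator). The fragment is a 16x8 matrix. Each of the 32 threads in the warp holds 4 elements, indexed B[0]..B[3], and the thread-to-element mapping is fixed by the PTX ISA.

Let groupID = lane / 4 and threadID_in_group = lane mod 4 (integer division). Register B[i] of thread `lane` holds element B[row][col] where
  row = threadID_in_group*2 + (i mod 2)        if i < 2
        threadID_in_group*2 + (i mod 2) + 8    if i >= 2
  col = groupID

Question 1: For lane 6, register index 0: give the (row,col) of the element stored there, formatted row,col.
4,1

lane 6⇒6/4=1, 6 mod 4=2
i=0  r:2·2+0+0⇒4  c:1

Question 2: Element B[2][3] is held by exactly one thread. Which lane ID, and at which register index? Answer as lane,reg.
13,0

c=3->g=3  r=2->rb=0,t=1,b0=0
L=3*4+1=13  i=0*2+0=0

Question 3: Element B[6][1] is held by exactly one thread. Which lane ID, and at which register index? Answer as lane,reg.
c=1⇒gr=1  r=6⇒Rb=0,th=3,odd=0
L=1*4+3=7  i=0*2+0=0

7,0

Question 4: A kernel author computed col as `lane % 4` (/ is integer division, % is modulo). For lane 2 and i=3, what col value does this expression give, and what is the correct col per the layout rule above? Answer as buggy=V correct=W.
`lane % 4`[2,3]→2
lane 2: G=0 (2/4), T=2 (2%4)
i=3: r=2*2+1+8=13, c=G=0
col: 2 vs 0

buggy=2 correct=0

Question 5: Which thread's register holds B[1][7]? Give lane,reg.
28,1

c=7->g=7  r=1->rb=0,t=0,b0=1
L=7*4+0=28  i=0*2+1=1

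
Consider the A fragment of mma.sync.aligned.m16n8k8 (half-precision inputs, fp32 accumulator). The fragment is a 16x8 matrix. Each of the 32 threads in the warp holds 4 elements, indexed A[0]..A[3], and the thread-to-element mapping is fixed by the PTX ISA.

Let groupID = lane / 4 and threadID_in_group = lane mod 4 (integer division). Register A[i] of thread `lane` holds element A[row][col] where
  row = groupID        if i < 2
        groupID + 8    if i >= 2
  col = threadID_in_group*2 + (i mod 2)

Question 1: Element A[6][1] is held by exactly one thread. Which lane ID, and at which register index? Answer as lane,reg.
24,1

r=6→G=6,rhi=0  c=1→T=0,p=1
L=6*4+0=24  i=0*2+1=1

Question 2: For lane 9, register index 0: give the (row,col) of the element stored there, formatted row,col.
lane 9=>9/4=2, 9 mod 4=1
i=0  r:2+0=>2  c:2·1+0=>2

2,2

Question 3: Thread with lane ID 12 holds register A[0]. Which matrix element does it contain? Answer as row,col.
3,0

L=12=>grp=12>>2=3, tig=12&3=0
[0]=>row 3+0=3  col 0·2+0=0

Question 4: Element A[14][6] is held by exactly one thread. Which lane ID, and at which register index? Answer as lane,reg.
27,2

r: 14->gid=6,r8=1  c: 6->tid=3,i&1=0
L=6*4+3=27  i=1*2+0=2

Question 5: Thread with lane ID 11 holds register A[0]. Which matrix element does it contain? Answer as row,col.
lane 11→11/4=2, 11 mod 4=3
i=0  r:2+0→2  c:2·3+0→6

2,6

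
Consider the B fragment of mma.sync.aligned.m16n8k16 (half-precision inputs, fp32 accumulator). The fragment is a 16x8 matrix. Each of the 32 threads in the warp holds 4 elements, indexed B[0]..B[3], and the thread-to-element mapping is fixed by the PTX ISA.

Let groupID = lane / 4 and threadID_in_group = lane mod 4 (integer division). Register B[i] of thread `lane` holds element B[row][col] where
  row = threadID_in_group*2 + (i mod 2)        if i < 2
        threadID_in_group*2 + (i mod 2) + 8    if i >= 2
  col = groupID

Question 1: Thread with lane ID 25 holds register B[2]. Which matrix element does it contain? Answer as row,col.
10,6

L=25->g=25>>2=6, t=25&3=1
[2]->row 1·2+0+8=10  col g=6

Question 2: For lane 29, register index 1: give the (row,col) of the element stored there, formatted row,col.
lane 29=>29/4=7, 29 mod 4=1
i=1  r:2·1+1+0=>3  c:7

3,7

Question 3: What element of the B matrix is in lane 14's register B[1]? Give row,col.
14: grp=3,tig=2
[1] (2*2+1+0,3) = (5,3)

5,3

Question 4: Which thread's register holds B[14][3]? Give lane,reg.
15,2

c:3=>grp=3  r:14=>rB=1,tig=3,lo=0
L=3*4+3=15  i=1*2+0=2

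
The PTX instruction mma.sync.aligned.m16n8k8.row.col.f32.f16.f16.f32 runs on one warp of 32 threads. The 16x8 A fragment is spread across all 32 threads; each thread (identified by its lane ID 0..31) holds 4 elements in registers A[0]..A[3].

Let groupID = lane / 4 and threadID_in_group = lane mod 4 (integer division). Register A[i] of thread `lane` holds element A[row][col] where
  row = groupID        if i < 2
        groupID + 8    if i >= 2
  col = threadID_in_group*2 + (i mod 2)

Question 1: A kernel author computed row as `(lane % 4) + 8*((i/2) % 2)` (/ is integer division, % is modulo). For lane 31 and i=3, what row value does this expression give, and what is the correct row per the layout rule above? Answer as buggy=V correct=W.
buggy=11 correct=15

`(lane % 4) + 8*((i/2) % 2)`[31,3]⇒11
L=31⇒gr=31>>2=7, th=31&3=3
[3]⇒row 7+8=15  col 3·2+1=7
row: 11 vs 15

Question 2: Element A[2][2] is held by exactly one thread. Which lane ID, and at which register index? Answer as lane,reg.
r:2=>grp=2,rB=0  c:2=>tig=1,lo=0
L=2*4+1=9  i=0*2+0=0

9,0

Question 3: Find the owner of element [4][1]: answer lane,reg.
16,1

r:4=>grp=4,rB=0  c:1=>tig=0,lo=1
L=4*4+0=16  i=0*2+1=1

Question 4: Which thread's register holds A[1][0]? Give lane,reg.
r=1→G=1,rhi=0  c=0→T=0,p=0
L=1*4+0=4  i=0*2+0=0

4,0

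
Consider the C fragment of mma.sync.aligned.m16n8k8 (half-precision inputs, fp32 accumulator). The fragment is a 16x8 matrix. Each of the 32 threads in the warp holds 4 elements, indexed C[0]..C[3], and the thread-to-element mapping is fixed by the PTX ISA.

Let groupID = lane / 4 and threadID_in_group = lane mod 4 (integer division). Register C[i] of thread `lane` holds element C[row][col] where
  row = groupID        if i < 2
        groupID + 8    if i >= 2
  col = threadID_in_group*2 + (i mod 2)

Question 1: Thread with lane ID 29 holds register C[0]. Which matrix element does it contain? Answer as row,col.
7,2

29: g=7,t=1
[0] (7+0,1*2+0) = (7,2)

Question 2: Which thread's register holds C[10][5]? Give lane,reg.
r: 10->gid=2,r8=1  c: 5->tid=2,i&1=1
L=2*4+2=10  i=1*2+1=3

10,3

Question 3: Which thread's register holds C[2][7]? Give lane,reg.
11,1

r=2->g=2,rb=0  c=7->t=3,b0=1
L=2*4+3=11  i=0*2+1=1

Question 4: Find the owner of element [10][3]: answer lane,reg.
9,3

r=10->g=2,rb=1  c=3->t=1,b0=1
L=2*4+1=9  i=1*2+1=3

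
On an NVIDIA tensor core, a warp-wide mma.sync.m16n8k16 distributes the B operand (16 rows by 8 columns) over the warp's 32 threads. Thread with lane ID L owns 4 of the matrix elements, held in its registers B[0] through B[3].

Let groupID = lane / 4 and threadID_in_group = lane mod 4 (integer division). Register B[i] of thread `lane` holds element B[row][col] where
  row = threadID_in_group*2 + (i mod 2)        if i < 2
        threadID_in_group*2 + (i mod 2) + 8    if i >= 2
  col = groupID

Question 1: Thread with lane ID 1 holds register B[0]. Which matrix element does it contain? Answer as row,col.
2,0

L=1->gid=1>>2=0, tid=1&3=1
[0]->row 1·2+0+0=2  col gid=0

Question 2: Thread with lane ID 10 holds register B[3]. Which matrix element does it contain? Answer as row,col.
13,2

10: grp=2,tig=2
[3] (2*2+1+8,2) = (13,2)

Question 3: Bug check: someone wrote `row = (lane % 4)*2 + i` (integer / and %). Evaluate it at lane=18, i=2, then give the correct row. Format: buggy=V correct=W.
buggy=6 correct=12

`(lane % 4)*2 + i`[18,2]⇒6
18: gr=4,th=2
[2] (2*2+0+8,4) = (12,4)
row: 6 vs 12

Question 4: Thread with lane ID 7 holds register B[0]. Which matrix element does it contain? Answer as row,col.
6,1

L=7->g=7>>2=1, t=7&3=3
[0]->row 3·2+0+0=6  col g=1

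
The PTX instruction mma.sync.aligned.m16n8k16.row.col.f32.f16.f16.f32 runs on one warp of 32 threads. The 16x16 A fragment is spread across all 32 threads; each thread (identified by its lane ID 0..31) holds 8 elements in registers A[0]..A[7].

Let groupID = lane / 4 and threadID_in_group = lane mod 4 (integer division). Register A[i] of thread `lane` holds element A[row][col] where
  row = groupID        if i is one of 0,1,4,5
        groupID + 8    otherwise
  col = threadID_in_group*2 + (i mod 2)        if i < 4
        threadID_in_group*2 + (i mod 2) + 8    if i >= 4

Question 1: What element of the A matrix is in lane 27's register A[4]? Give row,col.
lane 27: gr=6 (27/4), th=3 (27%4)
i=4: r=6+0=6, c=3*2+0+8=14

6,14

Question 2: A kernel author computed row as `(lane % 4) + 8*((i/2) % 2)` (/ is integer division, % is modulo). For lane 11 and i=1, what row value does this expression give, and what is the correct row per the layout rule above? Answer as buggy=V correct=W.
buggy=3 correct=2

`(lane % 4) + 8*((i/2) % 2)`[11,1]=>3
L=11=>grp=11>>2=2, tig=11&3=3
[1]=>row 2+0=2  col 3·2+1+0=7
row: 3 vs 2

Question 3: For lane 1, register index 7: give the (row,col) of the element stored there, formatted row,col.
1: gr=0,th=1
[7] (0+8,1*2+1+8) = (8,11)

8,11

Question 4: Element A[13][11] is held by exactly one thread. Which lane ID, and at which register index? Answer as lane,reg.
r:13=>grp=5,rB=1  c:11=>cB=1,tig=1,lo=1
L=5*4+1=21  i=1*4+1*2+1=7

21,7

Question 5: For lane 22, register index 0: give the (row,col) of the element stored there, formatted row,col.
5,4

L=22→G=22>>2=5, T=22&3=2
[0]→row 5+0=5  col 2·2+0+0=4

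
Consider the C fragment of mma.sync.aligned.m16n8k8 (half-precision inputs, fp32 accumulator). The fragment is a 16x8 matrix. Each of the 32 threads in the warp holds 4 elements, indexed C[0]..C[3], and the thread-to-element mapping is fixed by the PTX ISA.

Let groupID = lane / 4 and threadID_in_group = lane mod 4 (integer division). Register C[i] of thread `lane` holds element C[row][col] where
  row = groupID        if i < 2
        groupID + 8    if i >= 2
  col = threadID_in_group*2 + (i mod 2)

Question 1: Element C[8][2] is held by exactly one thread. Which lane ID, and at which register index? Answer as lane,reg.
r=8⇒gr=0,Rb=1  c=2⇒th=1,odd=0
L=0*4+1=1  i=1*2+0=2

1,2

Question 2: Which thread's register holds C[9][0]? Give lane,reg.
4,2

r: 9->gid=1,r8=1  c: 0->tid=0,i&1=0
L=1*4+0=4  i=1*2+0=2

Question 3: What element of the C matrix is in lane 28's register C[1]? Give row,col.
7,1

lane 28->28/4=7, 28 mod 4=0
i=1  r:7+0->7  c:2·0+1->1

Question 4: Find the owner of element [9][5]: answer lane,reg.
6,3

r: 9->gid=1,r8=1  c: 5->tid=2,i&1=1
L=1*4+2=6  i=1*2+1=3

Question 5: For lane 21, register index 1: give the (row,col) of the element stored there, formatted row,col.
5,3

lane 21⇒21/4=5, 21 mod 4=1
i=1  r:5+0⇒5  c:2·1+1⇒3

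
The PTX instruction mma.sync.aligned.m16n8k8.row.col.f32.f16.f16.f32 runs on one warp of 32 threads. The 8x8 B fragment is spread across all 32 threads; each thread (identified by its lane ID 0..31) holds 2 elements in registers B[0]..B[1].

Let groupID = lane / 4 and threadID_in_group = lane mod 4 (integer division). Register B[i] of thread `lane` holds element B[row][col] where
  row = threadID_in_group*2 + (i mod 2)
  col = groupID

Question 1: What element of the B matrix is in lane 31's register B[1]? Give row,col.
7,7

lane 31: gid=7 (31/4), tid=3 (31%4)
i=1: r=3*2+1=7, c=gid=7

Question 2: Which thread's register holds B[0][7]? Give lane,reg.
c:7=>grp=7  r:0=>tig=0,lo=0
L=7*4+0=28  i=0=0

28,0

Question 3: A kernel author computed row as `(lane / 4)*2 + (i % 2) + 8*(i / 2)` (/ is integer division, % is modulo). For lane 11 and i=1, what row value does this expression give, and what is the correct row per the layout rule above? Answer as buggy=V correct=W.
buggy=5 correct=7

`(lane / 4)*2 + (i % 2) + 8*(i / 2)`[11,1]->5
L=11->g=11>>2=2, t=11&3=3
[1]->row 3·2+1=7  col g=2
row: 5 vs 7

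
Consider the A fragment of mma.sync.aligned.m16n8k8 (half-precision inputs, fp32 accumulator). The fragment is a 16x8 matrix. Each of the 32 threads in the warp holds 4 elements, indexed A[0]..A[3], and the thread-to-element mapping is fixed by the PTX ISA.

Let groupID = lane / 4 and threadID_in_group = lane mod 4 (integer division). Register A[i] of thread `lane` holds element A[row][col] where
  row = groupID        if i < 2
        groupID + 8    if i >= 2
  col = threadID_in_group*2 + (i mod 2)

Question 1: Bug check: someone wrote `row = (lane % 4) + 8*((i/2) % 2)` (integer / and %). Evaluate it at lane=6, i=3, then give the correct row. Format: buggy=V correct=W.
buggy=10 correct=9

`(lane % 4) + 8*((i/2) % 2)`[6,3]->10
lane 6->6/4=1, 6 mod 4=2
i=3  r:1+8->9  c:2·2+1->5
row: 10 vs 9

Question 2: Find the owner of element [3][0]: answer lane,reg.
12,0

r:3=>grp=3,rB=0  c:0=>tig=0,lo=0
L=3*4+0=12  i=0*2+0=0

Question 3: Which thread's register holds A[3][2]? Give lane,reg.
13,0

r=3→G=3,rhi=0  c=2→T=1,p=0
L=3*4+1=13  i=0*2+0=0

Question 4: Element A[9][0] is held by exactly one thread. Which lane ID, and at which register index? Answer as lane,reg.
r: 9->gid=1,r8=1  c: 0->tid=0,i&1=0
L=1*4+0=4  i=1*2+0=2

4,2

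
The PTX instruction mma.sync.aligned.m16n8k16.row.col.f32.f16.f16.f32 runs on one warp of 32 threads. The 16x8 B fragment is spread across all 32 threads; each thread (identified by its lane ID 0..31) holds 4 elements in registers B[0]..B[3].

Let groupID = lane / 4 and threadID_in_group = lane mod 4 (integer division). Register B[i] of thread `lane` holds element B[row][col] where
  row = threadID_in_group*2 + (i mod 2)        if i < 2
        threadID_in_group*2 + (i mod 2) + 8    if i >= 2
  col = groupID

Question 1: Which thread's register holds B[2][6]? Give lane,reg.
25,0

c=6→G=6  r=2→rhi=0,T=1,p=0
L=6*4+1=25  i=0*2+0=0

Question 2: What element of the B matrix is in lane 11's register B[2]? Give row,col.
14,2

lane 11: grp=2 (11/4), tig=3 (11%4)
i=2: r=3*2+0+8=14, c=grp=2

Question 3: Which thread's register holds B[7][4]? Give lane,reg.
c:4=>grp=4  r:7=>rB=0,tig=3,lo=1
L=4*4+3=19  i=0*2+1=1

19,1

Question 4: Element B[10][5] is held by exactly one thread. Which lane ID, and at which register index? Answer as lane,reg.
21,2

c=5⇒gr=5  r=10⇒Rb=1,th=1,odd=0
L=5*4+1=21  i=1*2+0=2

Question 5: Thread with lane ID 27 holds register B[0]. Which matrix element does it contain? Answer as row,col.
lane 27->27/4=6, 27 mod 4=3
i=0  r:2·3+0+0->6  c:6

6,6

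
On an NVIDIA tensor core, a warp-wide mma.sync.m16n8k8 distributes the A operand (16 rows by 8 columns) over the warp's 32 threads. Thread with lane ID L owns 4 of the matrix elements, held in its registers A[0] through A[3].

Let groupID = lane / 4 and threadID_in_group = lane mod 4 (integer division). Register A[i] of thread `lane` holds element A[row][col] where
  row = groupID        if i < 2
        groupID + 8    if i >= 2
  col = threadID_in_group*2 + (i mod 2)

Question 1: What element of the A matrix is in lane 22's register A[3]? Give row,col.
13,5

L=22=>grp=22>>2=5, tig=22&3=2
[3]=>row 5+8=13  col 2·2+1=5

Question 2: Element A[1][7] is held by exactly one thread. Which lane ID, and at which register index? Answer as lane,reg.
7,1

r:1=>grp=1,rB=0  c:7=>tig=3,lo=1
L=1*4+3=7  i=0*2+1=1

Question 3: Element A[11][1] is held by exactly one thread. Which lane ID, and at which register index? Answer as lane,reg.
12,3

r=11->g=3,rb=1  c=1->t=0,b0=1
L=3*4+0=12  i=1*2+1=3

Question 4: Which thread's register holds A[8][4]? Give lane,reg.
2,2

r: 8->gid=0,r8=1  c: 4->tid=2,i&1=0
L=0*4+2=2  i=1*2+0=2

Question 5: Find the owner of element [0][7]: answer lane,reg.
3,1

r: 0->gid=0,r8=0  c: 7->tid=3,i&1=1
L=0*4+3=3  i=0*2+1=1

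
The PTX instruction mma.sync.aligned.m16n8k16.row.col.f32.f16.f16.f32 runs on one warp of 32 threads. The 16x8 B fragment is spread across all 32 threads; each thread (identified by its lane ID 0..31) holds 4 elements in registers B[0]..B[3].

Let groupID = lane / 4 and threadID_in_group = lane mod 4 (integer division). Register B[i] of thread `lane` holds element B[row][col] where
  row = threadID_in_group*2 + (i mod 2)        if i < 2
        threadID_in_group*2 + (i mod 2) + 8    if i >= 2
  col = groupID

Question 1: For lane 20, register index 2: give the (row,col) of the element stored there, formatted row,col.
8,5

20: G=5,T=0
[2] (0*2+0+8,5) = (8,5)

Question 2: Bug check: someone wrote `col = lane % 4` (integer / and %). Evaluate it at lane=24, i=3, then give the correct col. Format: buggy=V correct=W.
`lane % 4`[24,3]→0
lane 24→24/4=6, 24 mod 4=0
i=3  r:2·0+1+8→9  c:6
col: 0 vs 6

buggy=0 correct=6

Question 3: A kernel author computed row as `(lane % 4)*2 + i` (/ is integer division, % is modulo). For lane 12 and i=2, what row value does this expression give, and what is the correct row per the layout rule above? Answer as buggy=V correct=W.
buggy=2 correct=8

`(lane % 4)*2 + i`[12,2]⇒2
lane 12⇒12/4=3, 12 mod 4=0
i=2  r:2·0+0+8⇒8  c:3
row: 2 vs 8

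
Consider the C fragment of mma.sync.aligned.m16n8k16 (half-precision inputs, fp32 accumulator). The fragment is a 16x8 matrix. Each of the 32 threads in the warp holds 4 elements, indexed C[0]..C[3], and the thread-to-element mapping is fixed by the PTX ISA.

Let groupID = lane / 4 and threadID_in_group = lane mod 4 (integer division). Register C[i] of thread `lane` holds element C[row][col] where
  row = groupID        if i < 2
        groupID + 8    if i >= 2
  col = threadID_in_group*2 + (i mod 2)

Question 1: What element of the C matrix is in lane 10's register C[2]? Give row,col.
L=10=>grp=10>>2=2, tig=10&3=2
[2]=>row 2+8=10  col 2·2+0=4

10,4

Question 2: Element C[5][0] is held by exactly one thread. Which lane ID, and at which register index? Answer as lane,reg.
r=5→G=5,rhi=0  c=0→T=0,p=0
L=5*4+0=20  i=0*2+0=0

20,0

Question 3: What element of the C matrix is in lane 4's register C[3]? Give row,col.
lane 4→4/4=1, 4 mod 4=0
i=3  r:1+8→9  c:2·0+1→1

9,1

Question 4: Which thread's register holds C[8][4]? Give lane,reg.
2,2

r:8=>grp=0,rB=1  c:4=>tig=2,lo=0
L=0*4+2=2  i=1*2+0=2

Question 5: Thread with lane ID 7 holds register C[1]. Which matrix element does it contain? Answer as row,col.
lane 7=>7/4=1, 7 mod 4=3
i=1  r:1+0=>1  c:2·3+1=>7

1,7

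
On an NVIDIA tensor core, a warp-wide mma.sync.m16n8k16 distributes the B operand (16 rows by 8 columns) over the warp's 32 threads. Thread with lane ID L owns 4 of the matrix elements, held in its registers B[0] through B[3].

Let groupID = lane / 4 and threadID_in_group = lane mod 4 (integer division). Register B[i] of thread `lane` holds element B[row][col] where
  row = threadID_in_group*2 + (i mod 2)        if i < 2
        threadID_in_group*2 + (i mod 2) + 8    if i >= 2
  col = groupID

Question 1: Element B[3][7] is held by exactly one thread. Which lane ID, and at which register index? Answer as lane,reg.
29,1

c: 7->gid=7  r: 3->r8=0,tid=1,i&1=1
L=7*4+1=29  i=0*2+1=1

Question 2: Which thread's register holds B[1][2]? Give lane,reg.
8,1

c:2=>grp=2  r:1=>rB=0,tig=0,lo=1
L=2*4+0=8  i=0*2+1=1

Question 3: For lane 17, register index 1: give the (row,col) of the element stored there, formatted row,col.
3,4

lane 17=>17/4=4, 17 mod 4=1
i=1  r:2·1+1+0=>3  c:4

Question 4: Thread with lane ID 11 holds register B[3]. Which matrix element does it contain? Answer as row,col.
lane 11: grp=2 (11/4), tig=3 (11%4)
i=3: r=3*2+1+8=15, c=grp=2

15,2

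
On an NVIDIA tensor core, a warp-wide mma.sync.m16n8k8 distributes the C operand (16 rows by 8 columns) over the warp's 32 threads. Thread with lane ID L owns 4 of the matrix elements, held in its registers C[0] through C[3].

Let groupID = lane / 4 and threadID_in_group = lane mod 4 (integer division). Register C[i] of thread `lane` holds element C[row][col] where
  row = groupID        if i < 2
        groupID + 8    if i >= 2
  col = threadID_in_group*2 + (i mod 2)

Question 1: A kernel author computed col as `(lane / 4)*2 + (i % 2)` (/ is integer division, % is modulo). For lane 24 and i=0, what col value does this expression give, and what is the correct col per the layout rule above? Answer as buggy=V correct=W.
buggy=12 correct=0

`(lane / 4)*2 + (i % 2)`[24,0]=>12
lane 24=>24/4=6, 24 mod 4=0
i=0  r:6+0=>6  c:2·0+0=>0
col: 12 vs 0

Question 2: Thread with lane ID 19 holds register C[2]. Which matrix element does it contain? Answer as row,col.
lane 19⇒19/4=4, 19 mod 4=3
i=2  r:4+8⇒12  c:2·3+0⇒6

12,6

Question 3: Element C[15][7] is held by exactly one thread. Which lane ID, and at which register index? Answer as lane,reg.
31,3

r=15->g=7,rb=1  c=7->t=3,b0=1
L=7*4+3=31  i=1*2+1=3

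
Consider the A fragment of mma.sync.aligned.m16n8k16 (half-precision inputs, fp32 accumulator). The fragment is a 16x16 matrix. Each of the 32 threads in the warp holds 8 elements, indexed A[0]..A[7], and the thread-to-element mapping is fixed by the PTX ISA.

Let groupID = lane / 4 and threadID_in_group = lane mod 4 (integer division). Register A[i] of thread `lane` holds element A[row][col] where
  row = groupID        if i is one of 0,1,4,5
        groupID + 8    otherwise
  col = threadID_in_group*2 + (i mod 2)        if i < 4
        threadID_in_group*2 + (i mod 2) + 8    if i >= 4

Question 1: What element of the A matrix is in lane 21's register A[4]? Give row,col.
L=21=>grp=21>>2=5, tig=21&3=1
[4]=>row 5+0=5  col 1·2+0+8=10

5,10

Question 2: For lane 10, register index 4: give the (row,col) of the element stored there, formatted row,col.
2,12

lane 10->10/4=2, 10 mod 4=2
i=4  r:2+0->2  c:2·2+0+8->12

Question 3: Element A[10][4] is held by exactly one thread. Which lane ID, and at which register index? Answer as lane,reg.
r=10->g=2,rb=1  c=4->cb=0,t=2,b0=0
L=2*4+2=10  i=0*4+1*2+0=2

10,2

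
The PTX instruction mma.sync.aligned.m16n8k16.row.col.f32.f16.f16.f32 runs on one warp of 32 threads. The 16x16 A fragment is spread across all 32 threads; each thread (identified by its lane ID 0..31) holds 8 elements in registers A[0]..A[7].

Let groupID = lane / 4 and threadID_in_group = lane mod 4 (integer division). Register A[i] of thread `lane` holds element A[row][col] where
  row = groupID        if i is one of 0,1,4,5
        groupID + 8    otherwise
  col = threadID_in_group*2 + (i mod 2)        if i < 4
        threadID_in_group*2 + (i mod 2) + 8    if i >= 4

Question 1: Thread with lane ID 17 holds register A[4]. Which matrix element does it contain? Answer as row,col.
4,10

lane 17: g=4 (17/4), t=1 (17%4)
i=4: r=4+0=4, c=1*2+0+8=10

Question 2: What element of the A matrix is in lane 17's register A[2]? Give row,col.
12,2

17: grp=4,tig=1
[2] (4+8,1*2+0+0) = (12,2)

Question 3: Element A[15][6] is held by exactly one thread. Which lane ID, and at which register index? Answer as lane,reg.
31,2

r=15->g=7,rb=1  c=6->cb=0,t=3,b0=0
L=7*4+3=31  i=0*4+1*2+0=2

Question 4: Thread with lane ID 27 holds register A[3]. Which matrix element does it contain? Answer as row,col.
L=27->gid=27>>2=6, tid=27&3=3
[3]->row 6+8=14  col 3·2+1+0=7

14,7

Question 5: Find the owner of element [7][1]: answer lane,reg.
r:7=>grp=7,rB=0  c:1=>cB=0,tig=0,lo=1
L=7*4+0=28  i=0*4+0*2+1=1

28,1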